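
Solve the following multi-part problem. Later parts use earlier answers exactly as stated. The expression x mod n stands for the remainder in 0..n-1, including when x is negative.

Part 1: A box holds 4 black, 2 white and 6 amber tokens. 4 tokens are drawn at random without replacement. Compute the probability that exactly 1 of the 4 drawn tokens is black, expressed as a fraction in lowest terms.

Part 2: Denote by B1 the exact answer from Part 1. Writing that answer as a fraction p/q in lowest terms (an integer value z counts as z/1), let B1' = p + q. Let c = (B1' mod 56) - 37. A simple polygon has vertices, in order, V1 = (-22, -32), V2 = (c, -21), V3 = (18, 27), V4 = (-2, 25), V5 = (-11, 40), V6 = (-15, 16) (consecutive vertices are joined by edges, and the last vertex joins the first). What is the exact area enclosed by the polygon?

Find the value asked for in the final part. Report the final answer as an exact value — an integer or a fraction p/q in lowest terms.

3385/2

Part 1: total draws C(12,4) = 495; favorable C(4,1)*C(8,3) = 224; P = 224/495; answer 224/495
Part 2: B1 = 224/495; threaded value p + q = 719; c = 10; cross terms: (-22*-21 - 10*-32)=782, (10*27 - 18*-21)=648, (18*25 - -2*27)=504, (-2*40 - -11*25)=195, (-11*16 - -15*40)=424, (-15*-32 - -22*16)=832; twice the area = |3385| = 3385; area = 3385/2; answer 3385/2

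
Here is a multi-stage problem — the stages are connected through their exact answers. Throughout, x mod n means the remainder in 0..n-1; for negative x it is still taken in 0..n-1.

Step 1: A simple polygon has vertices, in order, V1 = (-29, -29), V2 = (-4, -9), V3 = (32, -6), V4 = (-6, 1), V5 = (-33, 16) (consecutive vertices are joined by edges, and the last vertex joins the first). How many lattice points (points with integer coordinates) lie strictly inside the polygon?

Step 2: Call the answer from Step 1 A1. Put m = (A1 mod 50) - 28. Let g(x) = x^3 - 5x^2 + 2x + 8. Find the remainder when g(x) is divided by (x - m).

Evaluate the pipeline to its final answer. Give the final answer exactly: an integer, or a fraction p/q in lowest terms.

Step 1: cross terms: (-29*-9 - -4*-29)=145, (-4*-6 - 32*-9)=312, (32*1 - -6*-6)=-4, (-6*16 - -33*1)=-63, (-33*-29 - -29*16)=1421; twice the area = |1811| = 1811; area = 1811/2; boundary points = 5 + 3 + 1 + 3 + 1 = 13; strictly interior points = area - boundary/2 + 1 = 900; answer 900
Step 2: A1 = 900; m = -28; remainder = value at the root: 1*(-28)^3 - 5*(-28)^2 + 2*(-28)^1 + 8 = (-21952) + (-3920) + (-56) + (8) = -25920; answer -25920

-25920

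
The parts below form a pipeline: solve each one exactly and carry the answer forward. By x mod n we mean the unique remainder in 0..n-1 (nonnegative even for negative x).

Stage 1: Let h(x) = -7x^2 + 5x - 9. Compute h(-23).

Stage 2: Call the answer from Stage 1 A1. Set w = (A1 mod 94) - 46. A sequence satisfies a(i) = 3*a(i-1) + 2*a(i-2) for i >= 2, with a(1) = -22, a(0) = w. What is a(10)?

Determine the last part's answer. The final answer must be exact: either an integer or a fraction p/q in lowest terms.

-2602028

Stage 1: -7*(-23)^2 + 5*(-23)^1 - 9 = (-3703) + (-115) + (-9) = -3827; answer -3827
Stage 2: A1 = -3827; w = -19; a(2) = 3*(-22) + 2*(-19) = -104; iterating: a(2)=-104, a(3)=-356, a(4)=-1276, a(5)=-4540, a(6)=-16172, a(7)=-57596, a(8)=-205132, a(9)=-730588, a(10)=-2602028; answer -2602028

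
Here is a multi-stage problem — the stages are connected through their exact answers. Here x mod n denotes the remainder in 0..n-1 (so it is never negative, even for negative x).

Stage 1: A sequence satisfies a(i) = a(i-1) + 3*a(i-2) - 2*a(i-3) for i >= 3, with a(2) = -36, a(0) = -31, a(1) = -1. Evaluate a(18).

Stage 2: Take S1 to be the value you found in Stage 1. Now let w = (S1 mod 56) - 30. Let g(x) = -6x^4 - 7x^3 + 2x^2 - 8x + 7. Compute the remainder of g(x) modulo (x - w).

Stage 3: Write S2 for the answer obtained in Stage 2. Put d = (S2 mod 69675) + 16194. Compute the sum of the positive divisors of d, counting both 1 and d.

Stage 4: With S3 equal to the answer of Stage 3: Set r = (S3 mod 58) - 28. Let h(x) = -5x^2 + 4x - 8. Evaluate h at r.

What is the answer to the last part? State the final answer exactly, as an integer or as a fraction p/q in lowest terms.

Stage 1: a(3) = 1*(-36) + 3*(-1) - 2*(-31) = 23; iterating: a(3)=23, a(4)=-83, a(5)=58, a(6)=-237, a(7)=103, a(8)=-724, a(9)=59, a(10)=-2319, a(11)=-694, a(12)=-7769, a(13)=-5213, a(14)=-27132, a(15)=-27233, a(16)=-98203, a(17)=-125638, a(18)=-365781; answer -365781
Stage 2: S1 = -365781; w = -19; remainder = value at the root: -6*(-19)^4 - 7*(-19)^3 + 2*(-19)^2 - 8*(-19)^1 + 7 = (-781926) + (48013) + (722) + (152) + (7) = -733032; answer -733032
Stage 3: S2 = -733032; d = 49587; 49587 = 3 * 16529; sigma = (1 + 3) * (1 + 16529) = 4 * 16530 = 66120; answer 66120
Stage 4: S3 = 66120; r = -28; -5*(-28)^2 + 4*(-28)^1 - 8 = (-3920) + (-112) + (-8) = -4040; answer -4040

-4040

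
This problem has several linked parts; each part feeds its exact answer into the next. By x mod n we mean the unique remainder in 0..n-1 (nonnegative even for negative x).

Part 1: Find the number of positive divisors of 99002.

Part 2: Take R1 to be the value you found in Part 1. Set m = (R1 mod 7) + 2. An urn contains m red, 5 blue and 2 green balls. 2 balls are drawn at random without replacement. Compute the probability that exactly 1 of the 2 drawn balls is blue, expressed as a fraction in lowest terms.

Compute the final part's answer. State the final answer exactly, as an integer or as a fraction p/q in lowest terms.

5/9

Part 1: 99002 = 2 * 59 * 839; number of divisors = (1+1) * (1+1) * (1+1) = 8; answer 8
Part 2: R1 = 8; m = 3; total draws C(10,2) = 45; favorable C(5,1)*C(5,1) = 25; P = 5/9; answer 5/9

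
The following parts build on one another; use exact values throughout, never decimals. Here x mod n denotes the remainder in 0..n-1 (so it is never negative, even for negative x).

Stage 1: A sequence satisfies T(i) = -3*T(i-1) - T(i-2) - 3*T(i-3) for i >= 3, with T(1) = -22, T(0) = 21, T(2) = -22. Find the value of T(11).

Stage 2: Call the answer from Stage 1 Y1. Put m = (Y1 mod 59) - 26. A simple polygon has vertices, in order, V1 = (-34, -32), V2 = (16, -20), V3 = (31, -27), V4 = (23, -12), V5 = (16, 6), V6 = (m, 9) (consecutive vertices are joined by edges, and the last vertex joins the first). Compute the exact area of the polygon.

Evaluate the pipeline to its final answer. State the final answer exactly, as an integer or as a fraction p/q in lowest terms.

Stage 1: T(3) = -3*(-22) - 1*(-22) - 3*(21) = 25; iterating: T(3)=25, T(4)=13, T(5)=2, T(6)=-94, T(7)=241, T(8)=-635, T(9)=1946, T(10)=-5926, T(11)=17737; answer 17737
Stage 2: Y1 = 17737; m = 11; cross terms: (-34*-20 - 16*-32)=1192, (16*-27 - 31*-20)=188, (31*-12 - 23*-27)=249, (23*6 - 16*-12)=330, (16*9 - 11*6)=78, (11*-32 - -34*9)=-46; twice the area = |1991| = 1991; area = 1991/2; answer 1991/2

1991/2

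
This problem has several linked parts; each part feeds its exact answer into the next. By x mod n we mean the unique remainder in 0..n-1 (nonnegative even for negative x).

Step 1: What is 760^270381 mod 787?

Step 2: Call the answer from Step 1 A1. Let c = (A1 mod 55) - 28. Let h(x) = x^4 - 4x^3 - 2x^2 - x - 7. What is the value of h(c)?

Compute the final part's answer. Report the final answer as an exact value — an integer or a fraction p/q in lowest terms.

Step 1: squarings mod 787: 760^1=760, 760^2=729, 760^4=216, 760^8=223, 760^16=148, 760^32=655, 760^64=110, 760^128=295, 760^256=455, 760^512=44, 760^1024=362, 760^2048=402, 760^4096=269, 760^8192=744, 760^16384=275, 760^32768=73, 760^65536=607, 760^131072=133, 760^262144=375; 760^270381 = 760^1 * 760^4 * 760^8 * 760^32 * 760^8192 * 760^262144 = 295 (mod 787); answer 295
Step 2: A1 = 295; c = -8; 1*(-8)^4 - 4*(-8)^3 - 2*(-8)^2 - 1*(-8)^1 - 7 = (4096) + (2048) + (-128) + (8) + (-7) = 6017; answer 6017

6017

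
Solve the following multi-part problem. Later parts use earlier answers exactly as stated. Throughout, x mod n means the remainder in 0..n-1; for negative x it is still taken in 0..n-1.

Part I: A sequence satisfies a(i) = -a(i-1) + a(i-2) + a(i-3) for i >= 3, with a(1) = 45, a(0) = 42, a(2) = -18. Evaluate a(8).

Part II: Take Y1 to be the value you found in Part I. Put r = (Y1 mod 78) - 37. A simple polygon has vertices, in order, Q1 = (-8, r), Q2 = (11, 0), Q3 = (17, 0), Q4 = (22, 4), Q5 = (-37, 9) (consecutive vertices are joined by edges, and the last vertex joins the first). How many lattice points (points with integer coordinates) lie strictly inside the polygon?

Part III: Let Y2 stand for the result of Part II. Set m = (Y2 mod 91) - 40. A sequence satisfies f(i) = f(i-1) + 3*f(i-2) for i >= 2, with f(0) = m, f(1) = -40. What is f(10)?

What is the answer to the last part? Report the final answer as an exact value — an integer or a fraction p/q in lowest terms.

16124

Part I: a(3) = -1*(-18) + 1*(45) + 1*(42) = 105; iterating: a(3)=105, a(4)=-78, a(5)=165, a(6)=-138, a(7)=225, a(8)=-198; answer -198
Part II: Y1 = -198; r = -1; cross terms: (-8*0 - 11*-1)=11, (11*0 - 17*0)=0, (17*4 - 22*0)=68, (22*9 - -37*4)=346, (-37*-1 - -8*9)=109; twice the area = |534| = 534; area = 267; boundary points = 1 + 6 + 1 + 1 + 1 = 10; strictly interior points = area - boundary/2 + 1 = 263; answer 263
Part III: Y2 = 263; m = 41; f(2) = 1*(-40) + 3*(41) = 83; iterating: f(2)=83, f(3)=-37, f(4)=212, f(5)=101, f(6)=737, f(7)=1040, f(8)=3251, f(9)=6371, f(10)=16124; answer 16124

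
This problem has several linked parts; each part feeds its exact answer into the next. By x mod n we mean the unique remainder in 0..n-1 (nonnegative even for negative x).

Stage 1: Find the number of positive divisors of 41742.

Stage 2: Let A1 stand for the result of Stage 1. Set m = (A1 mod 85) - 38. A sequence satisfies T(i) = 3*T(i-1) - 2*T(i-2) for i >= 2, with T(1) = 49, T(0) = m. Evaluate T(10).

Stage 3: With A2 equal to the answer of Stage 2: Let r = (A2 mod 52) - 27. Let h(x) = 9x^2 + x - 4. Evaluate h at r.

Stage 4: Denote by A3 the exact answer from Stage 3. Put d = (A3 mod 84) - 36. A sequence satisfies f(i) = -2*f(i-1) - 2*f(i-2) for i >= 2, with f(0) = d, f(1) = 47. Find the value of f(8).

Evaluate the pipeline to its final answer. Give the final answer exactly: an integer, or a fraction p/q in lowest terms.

384

Stage 1: 41742 = 2 * 3^3 * 773; number of divisors = (1+1) * (3+1) * (1+1) = 16; answer 16
Stage 2: A1 = 16; m = -22; T(2) = 3*(49) - 2*(-22) = 191; iterating: T(2)=191, T(3)=475, T(4)=1043, T(5)=2179, T(6)=4451, T(7)=8995, T(8)=18083, T(9)=36259, T(10)=72611; answer 72611
Stage 3: A2 = 72611; r = -8; 9*(-8)^2 + 1*(-8)^1 - 4 = (576) + (-8) + (-4) = 564; answer 564
Stage 4: A3 = 564; d = 24; f(2) = -2*(47) - 2*(24) = -142; iterating: f(2)=-142, f(3)=190, f(4)=-96, f(5)=-188, f(6)=568, f(7)=-760, f(8)=384; answer 384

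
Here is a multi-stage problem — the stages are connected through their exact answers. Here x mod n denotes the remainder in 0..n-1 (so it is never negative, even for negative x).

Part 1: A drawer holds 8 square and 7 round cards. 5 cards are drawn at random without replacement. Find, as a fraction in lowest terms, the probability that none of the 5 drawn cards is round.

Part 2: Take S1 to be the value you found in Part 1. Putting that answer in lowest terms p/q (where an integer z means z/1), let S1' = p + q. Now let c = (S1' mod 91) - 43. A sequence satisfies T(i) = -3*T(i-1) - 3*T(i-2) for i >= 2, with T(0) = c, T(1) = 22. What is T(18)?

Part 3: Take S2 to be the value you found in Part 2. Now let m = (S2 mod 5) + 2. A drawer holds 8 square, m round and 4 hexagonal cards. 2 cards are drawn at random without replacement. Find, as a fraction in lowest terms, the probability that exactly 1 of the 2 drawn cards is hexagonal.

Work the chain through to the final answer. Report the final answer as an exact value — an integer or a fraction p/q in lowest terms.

Part 1: total draws C(15,5) = 3003; favorable C(8,5) = 56; P = 8/429; answer 8/429
Part 2: S1 = 8/429; threaded value p + q = 437; c = 30; T(2) = -3*(22) - 3*(30) = -156; iterating: T(2)=-156, T(3)=402, T(4)=-738, T(5)=1008, T(6)=-810, T(7)=-594, T(8)=4212, T(9)=-10854, T(10)=19926, T(11)=-27216, T(12)=21870, T(13)=16038, T(14)=-113724, T(15)=293058, T(16)=-538002, T(17)=734832, T(18)=-590490; answer -590490
Part 3: S2 = -590490; m = 2; total draws C(14,2) = 91; favorable C(4,1)*C(10,1) = 40; P = 40/91; answer 40/91

40/91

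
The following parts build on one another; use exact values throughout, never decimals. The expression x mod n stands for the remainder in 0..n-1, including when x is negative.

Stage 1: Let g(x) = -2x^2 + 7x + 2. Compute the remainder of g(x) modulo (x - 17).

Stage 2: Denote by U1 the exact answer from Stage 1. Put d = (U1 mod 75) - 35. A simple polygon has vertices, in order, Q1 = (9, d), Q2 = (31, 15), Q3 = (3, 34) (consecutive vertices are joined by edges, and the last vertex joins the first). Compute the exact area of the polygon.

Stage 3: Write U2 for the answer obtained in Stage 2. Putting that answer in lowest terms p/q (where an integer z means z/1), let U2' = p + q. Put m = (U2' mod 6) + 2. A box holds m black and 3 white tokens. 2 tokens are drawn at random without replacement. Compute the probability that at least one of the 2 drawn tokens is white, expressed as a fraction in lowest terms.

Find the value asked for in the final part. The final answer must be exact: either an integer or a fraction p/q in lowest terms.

5/7

Stage 1: remainder = value at the root: -2*(17)^2 + 7*(17)^1 + 2 = (-578) + (119) + (2) = -457; answer -457
Stage 2: U1 = -457; d = 33; cross terms: (9*15 - 31*33)=-888, (31*34 - 3*15)=1009, (3*33 - 9*34)=-207; twice the area = |-86| = 86; area = 43; answer 43
Stage 3: U2 = 43; threaded value p + q = 44; m = 4; total draws C(7,2) = 21; complement C(4,2) = 6; favorable 21 - 6 = 15; P = 5/7; answer 5/7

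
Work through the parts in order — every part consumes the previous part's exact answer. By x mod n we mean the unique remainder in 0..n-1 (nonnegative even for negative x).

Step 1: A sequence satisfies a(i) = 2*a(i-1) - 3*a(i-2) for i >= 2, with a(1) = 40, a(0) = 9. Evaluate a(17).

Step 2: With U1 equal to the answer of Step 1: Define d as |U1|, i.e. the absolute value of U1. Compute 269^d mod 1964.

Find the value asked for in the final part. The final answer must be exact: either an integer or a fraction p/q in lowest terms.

Step 1: a(2) = 2*(40) - 3*(9) = 53; iterating: a(2)=53, a(3)=-14, a(4)=-187, a(5)=-332, a(6)=-103, a(7)=790, a(8)=1889, a(9)=1408, a(10)=-2851, a(11)=-9926, a(12)=-11299, a(13)=7180, a(14)=48257, a(15)=74974, a(16)=5177, a(17)=-214568; answer -214568
Step 2: U1 = -214568; d = 214568; squarings mod 1964: 269^1=269, 269^2=1657, 269^4=1941, 269^8=529, 269^16=953, 269^32=841, 269^64=241, 269^128=1125, 269^256=809, 269^512=469, 269^1024=1957, 269^2048=49, 269^4096=437, 269^8192=461, 269^16384=409, 269^32768=341, 269^65536=405, 269^131072=1013; 269^214568 = 269^8 * 269^32 * 269^512 * 269^1024 * 269^16384 * 269^65536 * 269^131072 = 1449 (mod 1964); answer 1449

1449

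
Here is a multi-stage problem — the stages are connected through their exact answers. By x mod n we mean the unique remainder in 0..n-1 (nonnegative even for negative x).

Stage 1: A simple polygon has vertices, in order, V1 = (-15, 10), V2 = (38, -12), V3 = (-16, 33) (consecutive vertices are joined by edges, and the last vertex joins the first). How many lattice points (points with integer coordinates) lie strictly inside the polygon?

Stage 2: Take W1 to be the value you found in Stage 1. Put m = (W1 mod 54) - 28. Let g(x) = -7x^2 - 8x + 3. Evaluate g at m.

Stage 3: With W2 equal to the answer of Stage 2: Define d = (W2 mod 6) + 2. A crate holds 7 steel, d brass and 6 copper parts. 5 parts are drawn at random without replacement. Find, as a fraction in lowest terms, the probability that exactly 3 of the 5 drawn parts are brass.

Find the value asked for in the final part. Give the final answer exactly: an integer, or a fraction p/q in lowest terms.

Stage 1: cross terms: (-15*-12 - 38*10)=-200, (38*33 - -16*-12)=1062, (-16*10 - -15*33)=335; twice the area = |1197| = 1197; area = 1197/2; boundary points = 1 + 9 + 1 = 11; strictly interior points = area - boundary/2 + 1 = 594; answer 594
Stage 2: W1 = 594; m = -28; -7*(-28)^2 - 8*(-28)^1 + 3 = (-5488) + (224) + (3) = -5261; answer -5261
Stage 3: W2 = -5261; d = 3; total draws C(16,5) = 4368; favorable C(3,3)*C(13,2) = 78; P = 1/56; answer 1/56

1/56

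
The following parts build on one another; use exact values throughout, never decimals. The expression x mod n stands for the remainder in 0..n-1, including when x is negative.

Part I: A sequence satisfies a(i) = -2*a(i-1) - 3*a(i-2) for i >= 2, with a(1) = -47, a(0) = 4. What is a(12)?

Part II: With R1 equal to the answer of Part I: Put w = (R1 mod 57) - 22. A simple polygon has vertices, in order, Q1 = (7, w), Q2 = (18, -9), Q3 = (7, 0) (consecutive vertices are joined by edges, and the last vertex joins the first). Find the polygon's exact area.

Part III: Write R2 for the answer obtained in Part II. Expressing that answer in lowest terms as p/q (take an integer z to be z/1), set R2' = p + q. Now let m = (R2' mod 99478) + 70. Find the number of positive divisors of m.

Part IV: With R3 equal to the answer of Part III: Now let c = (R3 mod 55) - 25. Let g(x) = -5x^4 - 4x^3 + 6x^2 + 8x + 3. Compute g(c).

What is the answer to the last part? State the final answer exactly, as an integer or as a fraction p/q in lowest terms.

Part I: a(2) = -2*(-47) - 3*(4) = 82; iterating: a(2)=82, a(3)=-23, a(4)=-200, a(5)=469, a(6)=-338, a(7)=-731, a(8)=2476, a(9)=-2759, a(10)=-1910, a(11)=12097, a(12)=-18464; answer -18464
Part II: R1 = -18464; w = -18; cross terms: (7*-9 - 18*-18)=261, (18*0 - 7*-9)=63, (7*-18 - 7*0)=-126; twice the area = |198| = 198; area = 99; answer 99
Part III: R2 = 99; threaded value p + q = 100; m = 170; 170 = 2 * 5 * 17; number of divisors = (1+1) * (1+1) * (1+1) = 8; answer 8
Part IV: R3 = 8; c = -17; -5*(-17)^4 - 4*(-17)^3 + 6*(-17)^2 + 8*(-17)^1 + 3 = (-417605) + (19652) + (1734) + (-136) + (3) = -396352; answer -396352

-396352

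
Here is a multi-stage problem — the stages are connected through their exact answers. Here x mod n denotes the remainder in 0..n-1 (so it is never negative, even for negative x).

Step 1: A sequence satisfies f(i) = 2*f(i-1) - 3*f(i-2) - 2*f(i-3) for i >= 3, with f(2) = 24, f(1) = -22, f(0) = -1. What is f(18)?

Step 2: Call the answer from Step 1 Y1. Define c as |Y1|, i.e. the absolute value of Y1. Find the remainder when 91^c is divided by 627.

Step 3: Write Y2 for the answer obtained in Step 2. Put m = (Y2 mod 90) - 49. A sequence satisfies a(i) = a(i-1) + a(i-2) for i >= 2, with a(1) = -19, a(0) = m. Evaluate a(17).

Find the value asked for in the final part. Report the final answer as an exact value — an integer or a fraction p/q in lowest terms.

Step 1: f(3) = 2*(24) - 3*(-22) - 2*(-1) = 116; iterating: f(3)=116, f(4)=204, f(5)=12, f(6)=-820, f(7)=-2084, f(8)=-1732, f(9)=4428, f(10)=18220, f(11)=26620, f(12)=-10276, f(13)=-136852, f(14)=-296116, f(15)=-161124, f(16)=839804, f(17)=2755212, f(18)=3313260; answer 3313260
Step 2: Y1 = 3313260; c = 3313260; squarings mod 627: 91^1=91, 91^2=130, 91^4=598, 91^8=214, 91^16=25, 91^32=625, 91^64=4, 91^128=16, 91^256=256, 91^512=328, 91^1024=367, 91^2048=511, 91^4096=289, 91^8192=130, 91^16384=598, 91^32768=214, 91^65536=25, 91^131072=625, 91^262144=4, 91^524288=16, 91^1048576=256, 91^2097152=328; 91^3313260 = 91^4 * 91^8 * 91^32 * 91^64 * 91^512 * 91^1024 * 91^2048 * 91^32768 * 91^131072 * 91^1048576 * 91^2097152 = 1 (mod 627); answer 1
Step 3: Y2 = 1; m = -48; a(2) = 1*(-19) + 1*(-48) = -67; iterating: a(2)=-67, a(3)=-86, a(4)=-153, a(5)=-239, a(6)=-392, a(7)=-631, a(8)=-1023, a(9)=-1654, a(10)=-2677, a(11)=-4331, a(12)=-7008, a(13)=-11339, a(14)=-18347, a(15)=-29686, a(16)=-48033, a(17)=-77719; answer -77719

-77719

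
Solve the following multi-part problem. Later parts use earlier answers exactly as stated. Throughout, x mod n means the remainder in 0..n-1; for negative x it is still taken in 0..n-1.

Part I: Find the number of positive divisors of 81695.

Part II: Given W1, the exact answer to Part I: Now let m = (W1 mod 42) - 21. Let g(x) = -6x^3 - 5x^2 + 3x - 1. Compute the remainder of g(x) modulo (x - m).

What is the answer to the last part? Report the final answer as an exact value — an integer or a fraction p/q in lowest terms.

Part I: 81695 = 5 * 16339; number of divisors = (1+1) * (1+1) = 4; answer 4
Part II: W1 = 4; m = -17; remainder = value at the root: -6*(-17)^3 - 5*(-17)^2 + 3*(-17)^1 - 1 = (29478) + (-1445) + (-51) + (-1) = 27981; answer 27981

27981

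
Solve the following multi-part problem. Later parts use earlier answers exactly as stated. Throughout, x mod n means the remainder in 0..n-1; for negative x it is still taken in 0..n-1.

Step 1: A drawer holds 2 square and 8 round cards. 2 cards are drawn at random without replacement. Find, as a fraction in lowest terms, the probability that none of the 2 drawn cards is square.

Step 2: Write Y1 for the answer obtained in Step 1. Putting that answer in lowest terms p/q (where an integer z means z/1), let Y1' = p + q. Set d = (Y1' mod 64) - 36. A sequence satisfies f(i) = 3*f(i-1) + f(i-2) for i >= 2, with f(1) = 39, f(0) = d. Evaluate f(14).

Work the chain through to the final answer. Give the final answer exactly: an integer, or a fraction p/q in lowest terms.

157122810

Step 1: total draws C(10,2) = 45; favorable C(8,2) = 28; P = 28/45; answer 28/45
Step 2: Y1 = 28/45; threaded value p + q = 73; d = -27; f(2) = 3*(39) + 1*(-27) = 90; iterating: f(2)=90, f(3)=309, f(4)=1017, f(5)=3360, f(6)=11097, f(7)=36651, f(8)=121050, f(9)=399801, f(10)=1320453, f(11)=4361160, f(12)=14403933, f(13)=47572959, f(14)=157122810; answer 157122810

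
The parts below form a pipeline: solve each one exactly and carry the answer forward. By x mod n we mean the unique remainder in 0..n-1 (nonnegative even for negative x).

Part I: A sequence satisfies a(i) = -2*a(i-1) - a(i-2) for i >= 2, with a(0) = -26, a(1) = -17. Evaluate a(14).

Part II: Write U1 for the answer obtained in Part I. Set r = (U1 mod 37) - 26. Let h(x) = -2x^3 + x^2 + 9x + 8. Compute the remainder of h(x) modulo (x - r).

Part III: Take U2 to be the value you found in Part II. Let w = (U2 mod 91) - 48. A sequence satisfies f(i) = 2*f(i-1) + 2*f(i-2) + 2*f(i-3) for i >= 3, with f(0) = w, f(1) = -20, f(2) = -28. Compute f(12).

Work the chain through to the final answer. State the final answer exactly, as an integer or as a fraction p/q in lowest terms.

-1319680

Part I: a(2) = -2*(-17) - 1*(-26) = 60; iterating: a(2)=60, a(3)=-103, a(4)=146, a(5)=-189, a(6)=232, a(7)=-275, a(8)=318, a(9)=-361, a(10)=404, a(11)=-447, a(12)=490, a(13)=-533, a(14)=576; answer 576
Part II: U1 = 576; r = -5; remainder = value at the root: -2*(-5)^3 + 1*(-5)^2 + 9*(-5)^1 + 8 = (250) + (25) + (-45) + (8) = 238; answer 238
Part III: U2 = 238; w = 8; f(3) = 2*(-28) + 2*(-20) + 2*(8) = -80; iterating: f(3)=-80, f(4)=-256, f(5)=-728, f(6)=-2128, f(7)=-6224, f(8)=-18160, f(9)=-53024, f(10)=-154816, f(11)=-452000, f(12)=-1319680; answer -1319680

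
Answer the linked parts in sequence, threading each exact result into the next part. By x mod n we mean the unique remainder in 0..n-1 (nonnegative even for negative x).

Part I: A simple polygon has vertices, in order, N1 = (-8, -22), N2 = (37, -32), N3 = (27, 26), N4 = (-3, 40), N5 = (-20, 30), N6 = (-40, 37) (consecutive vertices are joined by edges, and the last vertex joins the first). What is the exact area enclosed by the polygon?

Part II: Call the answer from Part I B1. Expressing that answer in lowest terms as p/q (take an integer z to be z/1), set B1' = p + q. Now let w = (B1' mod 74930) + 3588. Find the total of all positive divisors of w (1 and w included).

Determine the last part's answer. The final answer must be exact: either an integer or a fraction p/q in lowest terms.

Part I: cross terms: (-8*-32 - 37*-22)=1070, (37*26 - 27*-32)=1826, (27*40 - -3*26)=1158, (-3*30 - -20*40)=710, (-20*37 - -40*30)=460, (-40*-22 - -8*37)=1176; twice the area = |6400| = 6400; area = 3200; answer 3200
Part II: B1 = 3200; threaded value p + q = 3201; w = 6789; 6789 = 3 * 31 * 73; sigma = (1 + 3) * (1 + 31) * (1 + 73) = 4 * 32 * 74 = 9472; answer 9472

9472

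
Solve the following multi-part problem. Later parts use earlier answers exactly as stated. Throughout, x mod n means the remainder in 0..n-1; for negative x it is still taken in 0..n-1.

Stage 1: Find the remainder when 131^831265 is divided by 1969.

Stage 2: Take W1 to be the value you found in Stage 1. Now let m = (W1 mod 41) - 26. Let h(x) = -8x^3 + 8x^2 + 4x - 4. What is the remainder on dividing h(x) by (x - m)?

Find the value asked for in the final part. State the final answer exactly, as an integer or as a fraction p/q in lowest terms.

Stage 1: squarings mod 1969: 131^1=131, 131^2=1409, 131^4=529, 131^8=243, 131^16=1948, 131^32=441, 131^64=1519, 131^128=1662, 131^256=1706, 131^512=254, 131^1024=1508, 131^2048=1838, 131^4096=1409, 131^8192=529, 131^16384=243, 131^32768=1948, 131^65536=441, 131^131072=1519, 131^262144=1662, 131^524288=1706; 131^831265 = 131^1 * 131^32 * 131^256 * 131^512 * 131^1024 * 131^2048 * 131^8192 * 131^32768 * 131^262144 * 131^524288 = 384 (mod 1969); answer 384
Stage 2: W1 = 384; m = -11; remainder = value at the root: -8*(-11)^3 + 8*(-11)^2 + 4*(-11)^1 - 4 = (10648) + (968) + (-44) + (-4) = 11568; answer 11568

11568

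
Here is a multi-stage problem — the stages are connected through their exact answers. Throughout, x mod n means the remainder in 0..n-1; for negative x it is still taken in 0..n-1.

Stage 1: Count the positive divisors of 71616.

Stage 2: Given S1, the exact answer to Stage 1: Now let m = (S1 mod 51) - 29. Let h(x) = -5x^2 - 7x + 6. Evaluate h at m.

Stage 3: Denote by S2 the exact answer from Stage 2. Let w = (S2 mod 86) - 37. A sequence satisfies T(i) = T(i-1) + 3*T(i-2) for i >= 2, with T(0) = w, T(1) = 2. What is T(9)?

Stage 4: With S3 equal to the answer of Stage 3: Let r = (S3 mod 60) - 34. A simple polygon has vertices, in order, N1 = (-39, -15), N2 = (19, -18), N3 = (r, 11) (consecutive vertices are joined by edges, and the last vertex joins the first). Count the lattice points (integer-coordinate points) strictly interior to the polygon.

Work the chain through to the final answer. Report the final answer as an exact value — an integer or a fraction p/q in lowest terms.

786

Stage 1: 71616 = 2^6 * 3 * 373; number of divisors = (6+1) * (1+1) * (1+1) = 28; answer 28
Stage 2: S1 = 28; m = -1; -5*(-1)^2 - 7*(-1)^1 + 6 = (-5) + (7) + (6) = 8; answer 8
Stage 3: S2 = 8; w = -29; T(2) = 1*(2) + 3*(-29) = -85; iterating: T(2)=-85, T(3)=-79, T(4)=-334, T(5)=-571, T(6)=-1573, T(7)=-3286, T(8)=-8005, T(9)=-17863; answer -17863
Stage 4: S3 = -17863; r = -17; cross terms: (-39*-18 - 19*-15)=987, (19*11 - -17*-18)=-97, (-17*-15 - -39*11)=684; twice the area = |1574| = 1574; area = 787; boundary points = 1 + 1 + 2 = 4; strictly interior points = area - boundary/2 + 1 = 786; answer 786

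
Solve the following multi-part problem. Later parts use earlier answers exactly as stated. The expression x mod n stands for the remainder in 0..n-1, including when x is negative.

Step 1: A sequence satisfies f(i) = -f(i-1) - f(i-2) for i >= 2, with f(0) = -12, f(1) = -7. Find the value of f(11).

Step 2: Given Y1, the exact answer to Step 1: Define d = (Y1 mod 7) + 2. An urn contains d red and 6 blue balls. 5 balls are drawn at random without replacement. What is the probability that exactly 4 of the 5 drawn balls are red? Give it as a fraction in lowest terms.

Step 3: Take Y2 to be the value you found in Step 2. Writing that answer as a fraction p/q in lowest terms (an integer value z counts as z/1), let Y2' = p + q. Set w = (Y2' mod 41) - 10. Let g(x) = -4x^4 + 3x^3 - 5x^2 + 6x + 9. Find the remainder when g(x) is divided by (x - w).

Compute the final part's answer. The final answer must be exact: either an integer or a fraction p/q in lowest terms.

Step 1: f(2) = -1*(-7) - 1*(-12) = 19; iterating: f(2)=19, f(3)=-12, f(4)=-7, f(5)=19, f(6)=-12, f(7)=-7, f(8)=19, f(9)=-12, f(10)=-7, f(11)=19; answer 19
Step 2: Y1 = 19; d = 7; total draws C(13,5) = 1287; favorable C(7,4)*C(6,1) = 210; P = 70/429; answer 70/429
Step 3: Y2 = 70/429; threaded value p + q = 499; w = -3; remainder = value at the root: -4*(-3)^4 + 3*(-3)^3 - 5*(-3)^2 + 6*(-3)^1 + 9 = (-324) + (-81) + (-45) + (-18) + (9) = -459; answer -459

-459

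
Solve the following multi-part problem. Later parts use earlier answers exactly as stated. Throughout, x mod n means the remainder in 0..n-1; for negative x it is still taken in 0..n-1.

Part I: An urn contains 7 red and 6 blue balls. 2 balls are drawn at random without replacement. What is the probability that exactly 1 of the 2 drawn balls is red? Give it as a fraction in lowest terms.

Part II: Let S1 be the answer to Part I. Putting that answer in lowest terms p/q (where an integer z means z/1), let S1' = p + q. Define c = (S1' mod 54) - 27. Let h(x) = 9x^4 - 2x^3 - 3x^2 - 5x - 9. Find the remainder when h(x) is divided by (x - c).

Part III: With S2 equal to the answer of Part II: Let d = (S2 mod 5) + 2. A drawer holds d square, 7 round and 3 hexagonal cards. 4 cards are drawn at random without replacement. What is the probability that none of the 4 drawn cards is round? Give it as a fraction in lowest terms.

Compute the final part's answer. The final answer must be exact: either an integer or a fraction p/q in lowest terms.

9/130

Part I: total draws C(13,2) = 78; favorable C(7,1)*C(6,1) = 42; P = 7/13; answer 7/13
Part II: S1 = 7/13; threaded value p + q = 20; c = -7; remainder = value at the root: 9*(-7)^4 - 2*(-7)^3 - 3*(-7)^2 - 5*(-7)^1 - 9 = (21609) + (686) + (-147) + (35) + (-9) = 22174; answer 22174
Part III: S2 = 22174; d = 6; total draws C(16,4) = 1820; favorable C(9,4) = 126; P = 9/130; answer 9/130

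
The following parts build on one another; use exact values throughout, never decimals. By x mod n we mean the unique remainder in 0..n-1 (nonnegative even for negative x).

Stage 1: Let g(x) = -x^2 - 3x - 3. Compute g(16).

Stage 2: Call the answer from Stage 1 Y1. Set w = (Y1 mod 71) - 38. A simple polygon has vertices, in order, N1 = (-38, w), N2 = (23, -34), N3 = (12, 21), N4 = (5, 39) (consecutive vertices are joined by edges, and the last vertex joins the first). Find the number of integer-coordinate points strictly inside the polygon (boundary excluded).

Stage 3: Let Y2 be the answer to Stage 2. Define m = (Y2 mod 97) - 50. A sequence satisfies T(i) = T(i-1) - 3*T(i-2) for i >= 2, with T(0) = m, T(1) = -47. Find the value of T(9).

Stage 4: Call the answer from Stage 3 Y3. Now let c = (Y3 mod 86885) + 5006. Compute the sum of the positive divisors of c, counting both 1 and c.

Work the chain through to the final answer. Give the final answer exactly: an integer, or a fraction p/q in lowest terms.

17696

Stage 1: -1*(16)^2 - 3*(16)^1 - 3 = (-256) + (-48) + (-3) = -307; answer -307
Stage 2: Y1 = -307; w = 10; cross terms: (-38*-34 - 23*10)=1062, (23*21 - 12*-34)=891, (12*39 - 5*21)=363, (5*10 - -38*39)=1532; twice the area = |3848| = 3848; area = 1924; boundary points = 1 + 11 + 1 + 1 = 14; strictly interior points = area - boundary/2 + 1 = 1918; answer 1918
Stage 3: Y2 = 1918; m = 25; T(2) = 1*(-47) - 3*(25) = -122; iterating: T(2)=-122, T(3)=19, T(4)=385, T(5)=328, T(6)=-827, T(7)=-1811, T(8)=670, T(9)=6103; answer 6103
Stage 4: Y3 = 6103; c = 11109; 11109 = 3 * 7 * 23^2; sigma = (1 + 3) * (1 + 7) * (1 + 23 + 529) = 4 * 8 * 553 = 17696; answer 17696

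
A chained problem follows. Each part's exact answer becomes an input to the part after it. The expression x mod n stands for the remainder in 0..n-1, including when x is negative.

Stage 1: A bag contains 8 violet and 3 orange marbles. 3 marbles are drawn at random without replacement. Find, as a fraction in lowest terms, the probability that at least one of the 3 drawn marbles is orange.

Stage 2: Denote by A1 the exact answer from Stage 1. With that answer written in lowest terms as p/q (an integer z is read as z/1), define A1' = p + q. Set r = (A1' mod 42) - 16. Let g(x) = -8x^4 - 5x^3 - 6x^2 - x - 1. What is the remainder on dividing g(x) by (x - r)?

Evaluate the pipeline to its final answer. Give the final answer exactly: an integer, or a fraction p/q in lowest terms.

Stage 1: total draws C(11,3) = 165; complement C(8,3) = 56; favorable 165 - 56 = 109; P = 109/165; answer 109/165
Stage 2: A1 = 109/165; threaded value p + q = 274; r = 6; remainder = value at the root: -8*(6)^4 - 5*(6)^3 - 6*(6)^2 - 1*(6)^1 - 1 = (-10368) + (-1080) + (-216) + (-6) + (-1) = -11671; answer -11671

-11671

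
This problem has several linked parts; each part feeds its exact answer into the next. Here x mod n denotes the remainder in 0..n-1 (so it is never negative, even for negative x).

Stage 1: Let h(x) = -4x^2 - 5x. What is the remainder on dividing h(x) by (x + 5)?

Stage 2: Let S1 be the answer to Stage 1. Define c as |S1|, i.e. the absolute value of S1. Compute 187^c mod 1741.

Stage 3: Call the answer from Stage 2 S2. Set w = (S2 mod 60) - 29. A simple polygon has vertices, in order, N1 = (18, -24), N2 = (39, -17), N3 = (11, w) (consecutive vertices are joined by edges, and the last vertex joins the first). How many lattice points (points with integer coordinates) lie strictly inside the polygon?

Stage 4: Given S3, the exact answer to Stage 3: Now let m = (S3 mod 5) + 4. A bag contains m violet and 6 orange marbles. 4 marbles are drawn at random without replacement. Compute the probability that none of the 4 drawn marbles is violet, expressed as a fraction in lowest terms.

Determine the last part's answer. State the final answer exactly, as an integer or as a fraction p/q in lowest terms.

Stage 1: remainder = value at the root: -4*(-5)^2 - 5*(-5)^1 = (-100) + (25) = -75; answer -75
Stage 2: S1 = -75; c = 75; squarings mod 1741: 187^1=187, 187^2=149, 187^4=1309, 187^8=337, 187^16=404, 187^32=1303, 187^64=334; 187^75 = 187^1 * 187^2 * 187^8 * 187^64 = 974 (mod 1741); answer 974
Stage 3: S2 = 974; w = -15; cross terms: (18*-17 - 39*-24)=630, (39*-15 - 11*-17)=-398, (11*-24 - 18*-15)=6; twice the area = |238| = 238; area = 119; boundary points = 7 + 2 + 1 = 10; strictly interior points = area - boundary/2 + 1 = 115; answer 115
Stage 4: S3 = 115; m = 4; total draws C(10,4) = 210; favorable C(6,4) = 15; P = 1/14; answer 1/14

1/14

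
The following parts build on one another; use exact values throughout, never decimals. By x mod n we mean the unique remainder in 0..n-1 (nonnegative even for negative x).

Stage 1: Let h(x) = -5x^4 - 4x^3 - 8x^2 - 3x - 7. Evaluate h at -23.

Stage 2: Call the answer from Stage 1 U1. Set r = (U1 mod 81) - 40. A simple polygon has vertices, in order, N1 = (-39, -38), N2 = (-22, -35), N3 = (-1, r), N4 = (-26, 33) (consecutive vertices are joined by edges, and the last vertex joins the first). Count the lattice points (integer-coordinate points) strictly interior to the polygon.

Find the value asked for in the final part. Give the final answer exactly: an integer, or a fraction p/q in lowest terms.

1321

Stage 1: -5*(-23)^4 - 4*(-23)^3 - 8*(-23)^2 - 3*(-23)^1 - 7 = (-1399205) + (48668) + (-4232) + (69) + (-7) = -1354707; answer -1354707
Stage 2: U1 = -1354707; r = -22; cross terms: (-39*-35 - -22*-38)=529, (-22*-22 - -1*-35)=449, (-1*33 - -26*-22)=-605, (-26*-38 - -39*33)=2275; twice the area = |2648| = 2648; area = 1324; boundary points = 1 + 1 + 5 + 1 = 8; strictly interior points = area - boundary/2 + 1 = 1321; answer 1321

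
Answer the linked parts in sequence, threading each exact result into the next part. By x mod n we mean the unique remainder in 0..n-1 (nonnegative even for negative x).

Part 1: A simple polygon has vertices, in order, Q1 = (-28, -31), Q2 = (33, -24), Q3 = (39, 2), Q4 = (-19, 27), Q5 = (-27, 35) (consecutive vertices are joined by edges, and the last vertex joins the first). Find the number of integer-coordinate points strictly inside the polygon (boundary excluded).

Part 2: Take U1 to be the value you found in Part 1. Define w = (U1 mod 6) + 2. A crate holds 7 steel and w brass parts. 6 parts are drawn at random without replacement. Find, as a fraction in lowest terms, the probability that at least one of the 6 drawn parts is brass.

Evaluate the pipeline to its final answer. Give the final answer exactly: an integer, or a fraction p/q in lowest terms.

Part 1: cross terms: (-28*-24 - 33*-31)=1695, (33*2 - 39*-24)=1002, (39*27 - -19*2)=1091, (-19*35 - -27*27)=64, (-27*-31 - -28*35)=1817; twice the area = |5669| = 5669; area = 5669/2; boundary points = 1 + 2 + 1 + 8 + 1 = 13; strictly interior points = area - boundary/2 + 1 = 2829; answer 2829
Part 2: U1 = 2829; w = 5; total draws C(12,6) = 924; complement C(7,6) = 7; favorable 924 - 7 = 917; P = 131/132; answer 131/132

131/132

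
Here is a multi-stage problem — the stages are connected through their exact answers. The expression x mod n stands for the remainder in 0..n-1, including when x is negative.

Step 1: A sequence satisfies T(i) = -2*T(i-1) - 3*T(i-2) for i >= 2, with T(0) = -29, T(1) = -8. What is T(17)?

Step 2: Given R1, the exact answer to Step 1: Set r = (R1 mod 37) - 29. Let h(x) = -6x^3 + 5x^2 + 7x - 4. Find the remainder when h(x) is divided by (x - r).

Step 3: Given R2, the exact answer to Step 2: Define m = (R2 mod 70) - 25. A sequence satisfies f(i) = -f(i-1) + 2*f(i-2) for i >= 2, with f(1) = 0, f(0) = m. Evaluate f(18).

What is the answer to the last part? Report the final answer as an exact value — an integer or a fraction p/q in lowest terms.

2359314

Step 1: T(2) = -2*(-8) - 3*(-29) = 103; iterating: T(2)=103, T(3)=-182, T(4)=55, T(5)=436, T(6)=-1037, T(7)=766, T(8)=1579, T(9)=-5456, T(10)=6175, T(11)=4018, T(12)=-26561, T(13)=41068, T(14)=-2453, T(15)=-118298, T(16)=243955, T(17)=-133016; answer -133016
Step 2: R1 = -133016; r = 7; remainder = value at the root: -6*(7)^3 + 5*(7)^2 + 7*(7)^1 - 4 = (-2058) + (245) + (49) + (-4) = -1768; answer -1768
Step 3: R2 = -1768; m = 27; f(2) = -1*(0) + 2*(27) = 54; iterating: f(2)=54, f(3)=-54, f(4)=162, f(5)=-270, f(6)=594, f(7)=-1134, f(8)=2322, f(9)=-4590, f(10)=9234, f(11)=-18414, f(12)=36882, f(13)=-73710, f(14)=147474, f(15)=-294894, f(16)=589842, f(17)=-1179630, f(18)=2359314; answer 2359314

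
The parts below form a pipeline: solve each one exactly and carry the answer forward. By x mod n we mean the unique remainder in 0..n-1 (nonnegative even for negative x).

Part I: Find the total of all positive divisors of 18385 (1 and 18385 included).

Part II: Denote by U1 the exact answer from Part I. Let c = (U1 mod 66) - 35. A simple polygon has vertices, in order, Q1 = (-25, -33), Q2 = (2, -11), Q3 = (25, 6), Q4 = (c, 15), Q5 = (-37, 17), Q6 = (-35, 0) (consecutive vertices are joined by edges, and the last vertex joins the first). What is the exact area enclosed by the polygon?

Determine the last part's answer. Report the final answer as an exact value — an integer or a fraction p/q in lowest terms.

Part I: 18385 = 5 * 3677; sigma = (1 + 5) * (1 + 3677) = 6 * 3678 = 22068; answer 22068
Part II: U1 = 22068; c = -11; cross terms: (-25*-11 - 2*-33)=341, (2*6 - 25*-11)=287, (25*15 - -11*6)=441, (-11*17 - -37*15)=368, (-37*0 - -35*17)=595, (-35*-33 - -25*0)=1155; twice the area = |3187| = 3187; area = 3187/2; answer 3187/2

3187/2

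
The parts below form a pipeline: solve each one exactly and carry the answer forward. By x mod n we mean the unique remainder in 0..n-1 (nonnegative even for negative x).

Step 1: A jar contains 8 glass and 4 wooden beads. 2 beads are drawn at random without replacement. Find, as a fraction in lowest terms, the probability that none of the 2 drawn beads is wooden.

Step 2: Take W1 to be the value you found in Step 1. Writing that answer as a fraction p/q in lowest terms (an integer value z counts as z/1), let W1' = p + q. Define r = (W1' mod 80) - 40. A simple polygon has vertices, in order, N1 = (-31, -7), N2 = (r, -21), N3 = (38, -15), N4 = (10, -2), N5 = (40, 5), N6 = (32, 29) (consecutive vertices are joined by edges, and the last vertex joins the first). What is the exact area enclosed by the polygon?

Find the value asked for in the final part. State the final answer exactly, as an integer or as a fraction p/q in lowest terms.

1636

Step 1: total draws C(12,2) = 66; favorable C(8,2) = 28; P = 14/33; answer 14/33
Step 2: W1 = 14/33; threaded value p + q = 47; r = 7; cross terms: (-31*-21 - 7*-7)=700, (7*-15 - 38*-21)=693, (38*-2 - 10*-15)=74, (10*5 - 40*-2)=130, (40*29 - 32*5)=1000, (32*-7 - -31*29)=675; twice the area = |3272| = 3272; area = 1636; answer 1636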